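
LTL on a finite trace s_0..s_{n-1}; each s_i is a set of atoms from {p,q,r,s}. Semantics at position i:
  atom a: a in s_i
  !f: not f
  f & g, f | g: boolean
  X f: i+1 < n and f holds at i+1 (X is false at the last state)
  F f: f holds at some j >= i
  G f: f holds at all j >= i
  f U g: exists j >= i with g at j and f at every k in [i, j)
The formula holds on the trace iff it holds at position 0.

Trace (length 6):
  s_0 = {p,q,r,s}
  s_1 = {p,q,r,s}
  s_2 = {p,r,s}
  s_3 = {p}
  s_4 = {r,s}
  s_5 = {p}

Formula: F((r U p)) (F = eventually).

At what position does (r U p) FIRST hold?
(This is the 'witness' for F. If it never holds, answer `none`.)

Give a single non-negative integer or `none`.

s_0={p,q,r,s}: (r U p)=True r=True p=True
s_1={p,q,r,s}: (r U p)=True r=True p=True
s_2={p,r,s}: (r U p)=True r=True p=True
s_3={p}: (r U p)=True r=False p=True
s_4={r,s}: (r U p)=True r=True p=False
s_5={p}: (r U p)=True r=False p=True
F((r U p)) holds; first witness at position 0.

Answer: 0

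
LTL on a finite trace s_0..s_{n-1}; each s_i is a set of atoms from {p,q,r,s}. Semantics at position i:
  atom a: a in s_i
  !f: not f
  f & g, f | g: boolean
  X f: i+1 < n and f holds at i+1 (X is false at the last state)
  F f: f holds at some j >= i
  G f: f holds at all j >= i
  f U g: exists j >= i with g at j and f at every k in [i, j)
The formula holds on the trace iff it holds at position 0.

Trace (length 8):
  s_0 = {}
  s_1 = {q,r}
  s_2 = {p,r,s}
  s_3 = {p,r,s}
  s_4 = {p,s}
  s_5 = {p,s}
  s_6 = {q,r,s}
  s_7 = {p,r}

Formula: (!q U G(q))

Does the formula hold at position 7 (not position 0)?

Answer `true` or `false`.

Answer: false

Derivation:
s_0={}: (!q U G(q))=False !q=True q=False G(q)=False
s_1={q,r}: (!q U G(q))=False !q=False q=True G(q)=False
s_2={p,r,s}: (!q U G(q))=False !q=True q=False G(q)=False
s_3={p,r,s}: (!q U G(q))=False !q=True q=False G(q)=False
s_4={p,s}: (!q U G(q))=False !q=True q=False G(q)=False
s_5={p,s}: (!q U G(q))=False !q=True q=False G(q)=False
s_6={q,r,s}: (!q U G(q))=False !q=False q=True G(q)=False
s_7={p,r}: (!q U G(q))=False !q=True q=False G(q)=False
Evaluating at position 7: result = False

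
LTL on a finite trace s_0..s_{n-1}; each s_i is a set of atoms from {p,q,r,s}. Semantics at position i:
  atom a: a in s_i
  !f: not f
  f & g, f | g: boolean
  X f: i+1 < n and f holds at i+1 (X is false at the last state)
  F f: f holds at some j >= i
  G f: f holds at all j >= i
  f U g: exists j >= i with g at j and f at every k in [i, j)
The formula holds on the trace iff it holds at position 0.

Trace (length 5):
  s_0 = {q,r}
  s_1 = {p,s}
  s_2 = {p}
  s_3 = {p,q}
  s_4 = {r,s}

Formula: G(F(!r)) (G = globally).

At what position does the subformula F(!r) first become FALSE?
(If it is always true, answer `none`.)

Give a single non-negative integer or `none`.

Answer: 4

Derivation:
s_0={q,r}: F(!r)=True !r=False r=True
s_1={p,s}: F(!r)=True !r=True r=False
s_2={p}: F(!r)=True !r=True r=False
s_3={p,q}: F(!r)=True !r=True r=False
s_4={r,s}: F(!r)=False !r=False r=True
G(F(!r)) holds globally = False
First violation at position 4.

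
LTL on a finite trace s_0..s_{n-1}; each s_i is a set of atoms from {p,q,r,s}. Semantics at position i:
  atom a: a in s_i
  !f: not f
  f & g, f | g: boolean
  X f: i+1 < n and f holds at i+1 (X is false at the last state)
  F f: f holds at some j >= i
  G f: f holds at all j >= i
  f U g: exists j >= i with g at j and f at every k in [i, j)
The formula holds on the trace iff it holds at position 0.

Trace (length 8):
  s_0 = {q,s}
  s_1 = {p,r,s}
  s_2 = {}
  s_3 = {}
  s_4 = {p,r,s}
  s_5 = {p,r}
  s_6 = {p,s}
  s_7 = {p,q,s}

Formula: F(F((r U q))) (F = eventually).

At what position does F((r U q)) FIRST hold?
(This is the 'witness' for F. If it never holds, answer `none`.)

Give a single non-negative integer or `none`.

Answer: 0

Derivation:
s_0={q,s}: F((r U q))=True (r U q)=True r=False q=True
s_1={p,r,s}: F((r U q))=True (r U q)=False r=True q=False
s_2={}: F((r U q))=True (r U q)=False r=False q=False
s_3={}: F((r U q))=True (r U q)=False r=False q=False
s_4={p,r,s}: F((r U q))=True (r U q)=False r=True q=False
s_5={p,r}: F((r U q))=True (r U q)=False r=True q=False
s_6={p,s}: F((r U q))=True (r U q)=False r=False q=False
s_7={p,q,s}: F((r U q))=True (r U q)=True r=False q=True
F(F((r U q))) holds; first witness at position 0.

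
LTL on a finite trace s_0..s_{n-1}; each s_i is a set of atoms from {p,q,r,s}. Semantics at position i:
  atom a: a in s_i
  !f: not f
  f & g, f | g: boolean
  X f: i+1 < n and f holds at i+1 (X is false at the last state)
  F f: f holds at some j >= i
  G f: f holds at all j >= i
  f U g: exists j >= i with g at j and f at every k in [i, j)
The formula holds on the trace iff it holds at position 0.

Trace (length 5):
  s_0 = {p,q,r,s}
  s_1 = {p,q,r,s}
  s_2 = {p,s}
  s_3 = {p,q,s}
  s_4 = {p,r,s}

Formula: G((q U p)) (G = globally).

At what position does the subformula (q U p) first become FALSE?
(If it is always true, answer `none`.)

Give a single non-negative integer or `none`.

s_0={p,q,r,s}: (q U p)=True q=True p=True
s_1={p,q,r,s}: (q U p)=True q=True p=True
s_2={p,s}: (q U p)=True q=False p=True
s_3={p,q,s}: (q U p)=True q=True p=True
s_4={p,r,s}: (q U p)=True q=False p=True
G((q U p)) holds globally = True
No violation — formula holds at every position.

Answer: none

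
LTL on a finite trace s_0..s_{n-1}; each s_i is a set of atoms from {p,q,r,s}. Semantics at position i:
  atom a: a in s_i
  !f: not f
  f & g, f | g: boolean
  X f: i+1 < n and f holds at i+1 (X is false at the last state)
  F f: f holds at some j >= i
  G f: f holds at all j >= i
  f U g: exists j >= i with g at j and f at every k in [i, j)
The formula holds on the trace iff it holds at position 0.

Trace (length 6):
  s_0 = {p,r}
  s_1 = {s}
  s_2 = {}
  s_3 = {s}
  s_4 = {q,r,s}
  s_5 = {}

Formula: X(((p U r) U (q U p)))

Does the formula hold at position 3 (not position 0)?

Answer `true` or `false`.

Answer: false

Derivation:
s_0={p,r}: X(((p U r) U (q U p)))=False ((p U r) U (q U p))=True (p U r)=True p=True r=True (q U p)=True q=False
s_1={s}: X(((p U r) U (q U p)))=False ((p U r) U (q U p))=False (p U r)=False p=False r=False (q U p)=False q=False
s_2={}: X(((p U r) U (q U p)))=False ((p U r) U (q U p))=False (p U r)=False p=False r=False (q U p)=False q=False
s_3={s}: X(((p U r) U (q U p)))=False ((p U r) U (q U p))=False (p U r)=False p=False r=False (q U p)=False q=False
s_4={q,r,s}: X(((p U r) U (q U p)))=False ((p U r) U (q U p))=False (p U r)=True p=False r=True (q U p)=False q=True
s_5={}: X(((p U r) U (q U p)))=False ((p U r) U (q U p))=False (p U r)=False p=False r=False (q U p)=False q=False
Evaluating at position 3: result = False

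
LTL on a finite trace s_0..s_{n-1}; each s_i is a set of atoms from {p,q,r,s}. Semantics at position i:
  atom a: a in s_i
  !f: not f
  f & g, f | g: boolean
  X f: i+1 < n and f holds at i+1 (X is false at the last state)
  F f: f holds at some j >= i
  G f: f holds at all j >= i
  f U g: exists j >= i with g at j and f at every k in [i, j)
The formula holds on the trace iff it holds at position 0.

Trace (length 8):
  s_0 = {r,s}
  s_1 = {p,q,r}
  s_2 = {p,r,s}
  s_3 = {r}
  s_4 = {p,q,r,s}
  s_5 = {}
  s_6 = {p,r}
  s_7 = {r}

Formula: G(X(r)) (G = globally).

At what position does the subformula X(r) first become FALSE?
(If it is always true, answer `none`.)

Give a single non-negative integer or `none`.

s_0={r,s}: X(r)=True r=True
s_1={p,q,r}: X(r)=True r=True
s_2={p,r,s}: X(r)=True r=True
s_3={r}: X(r)=True r=True
s_4={p,q,r,s}: X(r)=False r=True
s_5={}: X(r)=True r=False
s_6={p,r}: X(r)=True r=True
s_7={r}: X(r)=False r=True
G(X(r)) holds globally = False
First violation at position 4.

Answer: 4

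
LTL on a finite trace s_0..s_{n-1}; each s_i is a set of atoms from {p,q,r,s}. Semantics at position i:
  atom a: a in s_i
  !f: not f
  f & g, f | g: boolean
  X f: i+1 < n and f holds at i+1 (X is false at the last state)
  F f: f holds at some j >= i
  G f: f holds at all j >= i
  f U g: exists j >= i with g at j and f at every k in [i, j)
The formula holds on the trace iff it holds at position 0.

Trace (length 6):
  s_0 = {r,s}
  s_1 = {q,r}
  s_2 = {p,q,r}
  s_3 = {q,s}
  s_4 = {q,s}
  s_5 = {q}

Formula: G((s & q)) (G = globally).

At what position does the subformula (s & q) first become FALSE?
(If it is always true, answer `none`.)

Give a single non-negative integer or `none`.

s_0={r,s}: (s & q)=False s=True q=False
s_1={q,r}: (s & q)=False s=False q=True
s_2={p,q,r}: (s & q)=False s=False q=True
s_3={q,s}: (s & q)=True s=True q=True
s_4={q,s}: (s & q)=True s=True q=True
s_5={q}: (s & q)=False s=False q=True
G((s & q)) holds globally = False
First violation at position 0.

Answer: 0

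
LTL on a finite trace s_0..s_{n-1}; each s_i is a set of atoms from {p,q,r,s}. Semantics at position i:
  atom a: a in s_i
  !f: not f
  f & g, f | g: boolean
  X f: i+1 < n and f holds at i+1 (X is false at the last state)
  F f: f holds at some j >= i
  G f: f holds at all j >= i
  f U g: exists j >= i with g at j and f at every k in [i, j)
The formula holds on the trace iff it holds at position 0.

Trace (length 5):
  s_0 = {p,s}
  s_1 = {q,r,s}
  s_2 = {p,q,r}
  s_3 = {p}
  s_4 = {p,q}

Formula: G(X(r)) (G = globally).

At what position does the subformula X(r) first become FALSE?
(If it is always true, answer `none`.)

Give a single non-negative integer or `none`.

Answer: 2

Derivation:
s_0={p,s}: X(r)=True r=False
s_1={q,r,s}: X(r)=True r=True
s_2={p,q,r}: X(r)=False r=True
s_3={p}: X(r)=False r=False
s_4={p,q}: X(r)=False r=False
G(X(r)) holds globally = False
First violation at position 2.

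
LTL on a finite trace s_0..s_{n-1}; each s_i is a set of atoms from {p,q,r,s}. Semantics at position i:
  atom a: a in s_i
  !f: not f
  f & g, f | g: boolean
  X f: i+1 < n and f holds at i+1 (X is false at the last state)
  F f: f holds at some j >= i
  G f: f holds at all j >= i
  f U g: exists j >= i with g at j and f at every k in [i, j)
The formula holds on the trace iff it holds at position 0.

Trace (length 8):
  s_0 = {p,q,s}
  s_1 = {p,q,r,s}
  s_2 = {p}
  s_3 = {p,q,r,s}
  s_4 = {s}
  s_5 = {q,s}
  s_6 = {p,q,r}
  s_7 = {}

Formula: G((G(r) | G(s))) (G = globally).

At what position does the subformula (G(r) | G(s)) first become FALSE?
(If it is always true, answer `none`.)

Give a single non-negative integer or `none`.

s_0={p,q,s}: (G(r) | G(s))=False G(r)=False r=False G(s)=False s=True
s_1={p,q,r,s}: (G(r) | G(s))=False G(r)=False r=True G(s)=False s=True
s_2={p}: (G(r) | G(s))=False G(r)=False r=False G(s)=False s=False
s_3={p,q,r,s}: (G(r) | G(s))=False G(r)=False r=True G(s)=False s=True
s_4={s}: (G(r) | G(s))=False G(r)=False r=False G(s)=False s=True
s_5={q,s}: (G(r) | G(s))=False G(r)=False r=False G(s)=False s=True
s_6={p,q,r}: (G(r) | G(s))=False G(r)=False r=True G(s)=False s=False
s_7={}: (G(r) | G(s))=False G(r)=False r=False G(s)=False s=False
G((G(r) | G(s))) holds globally = False
First violation at position 0.

Answer: 0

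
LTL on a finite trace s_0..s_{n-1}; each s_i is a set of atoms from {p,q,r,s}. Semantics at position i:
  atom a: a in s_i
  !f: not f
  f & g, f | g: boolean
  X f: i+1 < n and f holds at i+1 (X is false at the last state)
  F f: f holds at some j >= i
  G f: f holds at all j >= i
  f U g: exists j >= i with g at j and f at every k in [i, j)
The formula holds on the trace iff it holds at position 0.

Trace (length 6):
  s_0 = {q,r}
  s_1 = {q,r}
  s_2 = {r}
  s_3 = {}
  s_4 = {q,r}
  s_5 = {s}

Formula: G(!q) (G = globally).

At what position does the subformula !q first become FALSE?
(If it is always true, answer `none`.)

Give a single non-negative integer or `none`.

Answer: 0

Derivation:
s_0={q,r}: !q=False q=True
s_1={q,r}: !q=False q=True
s_2={r}: !q=True q=False
s_3={}: !q=True q=False
s_4={q,r}: !q=False q=True
s_5={s}: !q=True q=False
G(!q) holds globally = False
First violation at position 0.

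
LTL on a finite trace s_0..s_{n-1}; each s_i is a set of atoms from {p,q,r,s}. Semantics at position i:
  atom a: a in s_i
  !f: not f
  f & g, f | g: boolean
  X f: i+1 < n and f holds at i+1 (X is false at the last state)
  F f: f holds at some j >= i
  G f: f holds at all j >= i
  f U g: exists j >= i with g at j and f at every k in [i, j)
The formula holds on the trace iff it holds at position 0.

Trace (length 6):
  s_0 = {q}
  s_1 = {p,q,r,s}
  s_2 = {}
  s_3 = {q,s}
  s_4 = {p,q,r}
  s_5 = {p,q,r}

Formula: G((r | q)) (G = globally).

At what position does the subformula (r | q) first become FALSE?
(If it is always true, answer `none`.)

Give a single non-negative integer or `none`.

Answer: 2

Derivation:
s_0={q}: (r | q)=True r=False q=True
s_1={p,q,r,s}: (r | q)=True r=True q=True
s_2={}: (r | q)=False r=False q=False
s_3={q,s}: (r | q)=True r=False q=True
s_4={p,q,r}: (r | q)=True r=True q=True
s_5={p,q,r}: (r | q)=True r=True q=True
G((r | q)) holds globally = False
First violation at position 2.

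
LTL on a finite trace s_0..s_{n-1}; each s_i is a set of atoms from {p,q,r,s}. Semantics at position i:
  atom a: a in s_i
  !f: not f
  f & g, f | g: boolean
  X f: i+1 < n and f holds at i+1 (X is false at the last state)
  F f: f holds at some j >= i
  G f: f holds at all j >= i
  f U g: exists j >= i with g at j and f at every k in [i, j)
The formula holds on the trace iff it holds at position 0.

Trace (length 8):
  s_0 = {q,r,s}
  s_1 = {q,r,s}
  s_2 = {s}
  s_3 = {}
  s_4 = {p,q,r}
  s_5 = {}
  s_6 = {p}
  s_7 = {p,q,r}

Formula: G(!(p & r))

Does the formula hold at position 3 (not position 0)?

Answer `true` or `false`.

Answer: false

Derivation:
s_0={q,r,s}: G(!(p & r))=False !(p & r)=True (p & r)=False p=False r=True
s_1={q,r,s}: G(!(p & r))=False !(p & r)=True (p & r)=False p=False r=True
s_2={s}: G(!(p & r))=False !(p & r)=True (p & r)=False p=False r=False
s_3={}: G(!(p & r))=False !(p & r)=True (p & r)=False p=False r=False
s_4={p,q,r}: G(!(p & r))=False !(p & r)=False (p & r)=True p=True r=True
s_5={}: G(!(p & r))=False !(p & r)=True (p & r)=False p=False r=False
s_6={p}: G(!(p & r))=False !(p & r)=True (p & r)=False p=True r=False
s_7={p,q,r}: G(!(p & r))=False !(p & r)=False (p & r)=True p=True r=True
Evaluating at position 3: result = False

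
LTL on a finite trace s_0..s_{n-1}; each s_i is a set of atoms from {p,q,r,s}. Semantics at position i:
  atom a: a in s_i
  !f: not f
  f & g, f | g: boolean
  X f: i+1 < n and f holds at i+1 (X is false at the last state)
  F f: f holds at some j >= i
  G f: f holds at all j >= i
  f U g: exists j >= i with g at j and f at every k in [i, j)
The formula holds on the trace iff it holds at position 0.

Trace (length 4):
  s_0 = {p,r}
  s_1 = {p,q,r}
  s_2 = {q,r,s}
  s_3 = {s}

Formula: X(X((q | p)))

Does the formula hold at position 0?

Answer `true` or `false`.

s_0={p,r}: X(X((q | p)))=True X((q | p))=True (q | p)=True q=False p=True
s_1={p,q,r}: X(X((q | p)))=False X((q | p))=True (q | p)=True q=True p=True
s_2={q,r,s}: X(X((q | p)))=False X((q | p))=False (q | p)=True q=True p=False
s_3={s}: X(X((q | p)))=False X((q | p))=False (q | p)=False q=False p=False

Answer: true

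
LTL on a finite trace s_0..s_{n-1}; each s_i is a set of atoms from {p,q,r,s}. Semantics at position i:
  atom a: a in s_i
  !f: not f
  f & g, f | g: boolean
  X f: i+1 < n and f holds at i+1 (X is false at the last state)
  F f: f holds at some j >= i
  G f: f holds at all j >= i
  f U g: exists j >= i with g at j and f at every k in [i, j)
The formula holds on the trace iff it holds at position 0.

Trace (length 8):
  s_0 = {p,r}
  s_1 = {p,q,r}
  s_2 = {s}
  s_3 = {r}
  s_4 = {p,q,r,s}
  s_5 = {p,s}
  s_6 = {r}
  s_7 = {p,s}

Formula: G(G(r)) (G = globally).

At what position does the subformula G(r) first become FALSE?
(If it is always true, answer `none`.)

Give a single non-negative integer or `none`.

Answer: 0

Derivation:
s_0={p,r}: G(r)=False r=True
s_1={p,q,r}: G(r)=False r=True
s_2={s}: G(r)=False r=False
s_3={r}: G(r)=False r=True
s_4={p,q,r,s}: G(r)=False r=True
s_5={p,s}: G(r)=False r=False
s_6={r}: G(r)=False r=True
s_7={p,s}: G(r)=False r=False
G(G(r)) holds globally = False
First violation at position 0.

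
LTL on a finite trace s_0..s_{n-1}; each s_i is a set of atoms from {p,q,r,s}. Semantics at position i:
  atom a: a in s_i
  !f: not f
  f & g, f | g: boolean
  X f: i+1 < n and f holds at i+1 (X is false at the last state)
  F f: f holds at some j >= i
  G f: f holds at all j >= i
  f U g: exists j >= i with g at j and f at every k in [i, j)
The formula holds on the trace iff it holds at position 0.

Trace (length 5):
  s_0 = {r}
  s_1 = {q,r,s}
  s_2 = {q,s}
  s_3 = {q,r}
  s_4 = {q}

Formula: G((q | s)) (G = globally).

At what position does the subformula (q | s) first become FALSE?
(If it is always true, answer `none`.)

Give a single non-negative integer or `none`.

s_0={r}: (q | s)=False q=False s=False
s_1={q,r,s}: (q | s)=True q=True s=True
s_2={q,s}: (q | s)=True q=True s=True
s_3={q,r}: (q | s)=True q=True s=False
s_4={q}: (q | s)=True q=True s=False
G((q | s)) holds globally = False
First violation at position 0.

Answer: 0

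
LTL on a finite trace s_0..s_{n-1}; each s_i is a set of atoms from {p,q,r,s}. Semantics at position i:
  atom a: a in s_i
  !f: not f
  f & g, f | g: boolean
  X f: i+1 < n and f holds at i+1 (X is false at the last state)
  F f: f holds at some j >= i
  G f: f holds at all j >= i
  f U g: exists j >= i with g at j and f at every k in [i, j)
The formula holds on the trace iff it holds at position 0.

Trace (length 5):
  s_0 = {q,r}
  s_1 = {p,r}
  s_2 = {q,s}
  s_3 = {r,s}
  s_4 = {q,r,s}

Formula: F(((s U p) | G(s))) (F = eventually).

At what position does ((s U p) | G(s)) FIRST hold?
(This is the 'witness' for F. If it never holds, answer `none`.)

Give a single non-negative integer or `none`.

Answer: 1

Derivation:
s_0={q,r}: ((s U p) | G(s))=False (s U p)=False s=False p=False G(s)=False
s_1={p,r}: ((s U p) | G(s))=True (s U p)=True s=False p=True G(s)=False
s_2={q,s}: ((s U p) | G(s))=True (s U p)=False s=True p=False G(s)=True
s_3={r,s}: ((s U p) | G(s))=True (s U p)=False s=True p=False G(s)=True
s_4={q,r,s}: ((s U p) | G(s))=True (s U p)=False s=True p=False G(s)=True
F(((s U p) | G(s))) holds; first witness at position 1.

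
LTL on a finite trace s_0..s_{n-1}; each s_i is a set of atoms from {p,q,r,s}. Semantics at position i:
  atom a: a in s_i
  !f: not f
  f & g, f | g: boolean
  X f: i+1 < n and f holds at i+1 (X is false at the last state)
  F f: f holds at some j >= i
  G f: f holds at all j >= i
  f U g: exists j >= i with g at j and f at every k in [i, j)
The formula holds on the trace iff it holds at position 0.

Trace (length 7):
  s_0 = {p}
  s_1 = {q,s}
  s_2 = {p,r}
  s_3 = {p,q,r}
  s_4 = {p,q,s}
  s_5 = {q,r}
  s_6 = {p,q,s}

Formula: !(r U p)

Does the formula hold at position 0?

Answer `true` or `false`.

s_0={p}: !(r U p)=False (r U p)=True r=False p=True
s_1={q,s}: !(r U p)=True (r U p)=False r=False p=False
s_2={p,r}: !(r U p)=False (r U p)=True r=True p=True
s_3={p,q,r}: !(r U p)=False (r U p)=True r=True p=True
s_4={p,q,s}: !(r U p)=False (r U p)=True r=False p=True
s_5={q,r}: !(r U p)=False (r U p)=True r=True p=False
s_6={p,q,s}: !(r U p)=False (r U p)=True r=False p=True

Answer: false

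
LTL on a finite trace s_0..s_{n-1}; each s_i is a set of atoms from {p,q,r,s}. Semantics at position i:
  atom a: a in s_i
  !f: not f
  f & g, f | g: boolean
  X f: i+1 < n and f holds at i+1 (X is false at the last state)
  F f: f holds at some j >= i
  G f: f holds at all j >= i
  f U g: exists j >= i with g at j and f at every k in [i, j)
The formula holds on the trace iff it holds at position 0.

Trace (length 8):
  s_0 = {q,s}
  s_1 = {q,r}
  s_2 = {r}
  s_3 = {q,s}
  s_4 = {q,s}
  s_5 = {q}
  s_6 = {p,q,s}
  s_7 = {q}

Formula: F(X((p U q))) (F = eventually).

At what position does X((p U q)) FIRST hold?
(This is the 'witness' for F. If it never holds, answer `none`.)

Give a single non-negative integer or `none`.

s_0={q,s}: X((p U q))=True (p U q)=True p=False q=True
s_1={q,r}: X((p U q))=False (p U q)=True p=False q=True
s_2={r}: X((p U q))=True (p U q)=False p=False q=False
s_3={q,s}: X((p U q))=True (p U q)=True p=False q=True
s_4={q,s}: X((p U q))=True (p U q)=True p=False q=True
s_5={q}: X((p U q))=True (p U q)=True p=False q=True
s_6={p,q,s}: X((p U q))=True (p U q)=True p=True q=True
s_7={q}: X((p U q))=False (p U q)=True p=False q=True
F(X((p U q))) holds; first witness at position 0.

Answer: 0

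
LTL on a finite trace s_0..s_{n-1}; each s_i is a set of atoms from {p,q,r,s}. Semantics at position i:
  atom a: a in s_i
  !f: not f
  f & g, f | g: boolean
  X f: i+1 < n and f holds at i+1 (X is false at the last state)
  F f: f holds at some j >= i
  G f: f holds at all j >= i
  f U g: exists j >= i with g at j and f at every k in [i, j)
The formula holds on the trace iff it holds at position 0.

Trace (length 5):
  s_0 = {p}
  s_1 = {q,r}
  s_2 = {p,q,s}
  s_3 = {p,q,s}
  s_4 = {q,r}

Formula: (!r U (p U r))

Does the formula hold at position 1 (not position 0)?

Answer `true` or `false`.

Answer: true

Derivation:
s_0={p}: (!r U (p U r))=True !r=True r=False (p U r)=True p=True
s_1={q,r}: (!r U (p U r))=True !r=False r=True (p U r)=True p=False
s_2={p,q,s}: (!r U (p U r))=True !r=True r=False (p U r)=True p=True
s_3={p,q,s}: (!r U (p U r))=True !r=True r=False (p U r)=True p=True
s_4={q,r}: (!r U (p U r))=True !r=False r=True (p U r)=True p=False
Evaluating at position 1: result = True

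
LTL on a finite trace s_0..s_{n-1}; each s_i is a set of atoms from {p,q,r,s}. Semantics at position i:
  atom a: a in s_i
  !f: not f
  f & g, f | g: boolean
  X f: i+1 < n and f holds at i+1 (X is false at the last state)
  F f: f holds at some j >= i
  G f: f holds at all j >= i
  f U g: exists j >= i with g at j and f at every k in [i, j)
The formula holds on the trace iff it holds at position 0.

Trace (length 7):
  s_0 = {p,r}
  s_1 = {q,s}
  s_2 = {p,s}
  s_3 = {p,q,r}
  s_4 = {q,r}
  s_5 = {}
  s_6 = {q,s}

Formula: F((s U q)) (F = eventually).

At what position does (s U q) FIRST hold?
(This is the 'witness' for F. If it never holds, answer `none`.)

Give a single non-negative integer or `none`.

Answer: 1

Derivation:
s_0={p,r}: (s U q)=False s=False q=False
s_1={q,s}: (s U q)=True s=True q=True
s_2={p,s}: (s U q)=True s=True q=False
s_3={p,q,r}: (s U q)=True s=False q=True
s_4={q,r}: (s U q)=True s=False q=True
s_5={}: (s U q)=False s=False q=False
s_6={q,s}: (s U q)=True s=True q=True
F((s U q)) holds; first witness at position 1.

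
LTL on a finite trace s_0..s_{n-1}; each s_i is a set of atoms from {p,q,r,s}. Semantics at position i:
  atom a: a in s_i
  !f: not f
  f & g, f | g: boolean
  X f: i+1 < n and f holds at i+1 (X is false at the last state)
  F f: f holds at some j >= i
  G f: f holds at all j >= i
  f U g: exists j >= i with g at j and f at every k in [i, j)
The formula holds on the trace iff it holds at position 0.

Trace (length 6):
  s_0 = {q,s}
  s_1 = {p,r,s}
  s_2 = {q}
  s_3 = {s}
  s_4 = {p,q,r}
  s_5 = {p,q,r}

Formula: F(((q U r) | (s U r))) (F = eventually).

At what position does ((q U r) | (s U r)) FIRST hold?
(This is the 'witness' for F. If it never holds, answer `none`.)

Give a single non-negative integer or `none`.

Answer: 0

Derivation:
s_0={q,s}: ((q U r) | (s U r))=True (q U r)=True q=True r=False (s U r)=True s=True
s_1={p,r,s}: ((q U r) | (s U r))=True (q U r)=True q=False r=True (s U r)=True s=True
s_2={q}: ((q U r) | (s U r))=False (q U r)=False q=True r=False (s U r)=False s=False
s_3={s}: ((q U r) | (s U r))=True (q U r)=False q=False r=False (s U r)=True s=True
s_4={p,q,r}: ((q U r) | (s U r))=True (q U r)=True q=True r=True (s U r)=True s=False
s_5={p,q,r}: ((q U r) | (s U r))=True (q U r)=True q=True r=True (s U r)=True s=False
F(((q U r) | (s U r))) holds; first witness at position 0.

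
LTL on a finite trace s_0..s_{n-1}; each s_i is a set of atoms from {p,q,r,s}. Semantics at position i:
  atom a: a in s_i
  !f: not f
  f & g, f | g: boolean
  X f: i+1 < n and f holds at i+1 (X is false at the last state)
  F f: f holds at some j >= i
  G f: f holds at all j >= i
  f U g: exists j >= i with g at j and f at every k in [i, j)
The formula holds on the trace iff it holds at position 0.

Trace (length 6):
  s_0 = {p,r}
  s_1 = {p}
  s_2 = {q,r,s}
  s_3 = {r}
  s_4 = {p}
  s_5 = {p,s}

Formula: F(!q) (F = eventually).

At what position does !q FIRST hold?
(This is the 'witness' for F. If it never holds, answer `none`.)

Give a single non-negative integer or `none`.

s_0={p,r}: !q=True q=False
s_1={p}: !q=True q=False
s_2={q,r,s}: !q=False q=True
s_3={r}: !q=True q=False
s_4={p}: !q=True q=False
s_5={p,s}: !q=True q=False
F(!q) holds; first witness at position 0.

Answer: 0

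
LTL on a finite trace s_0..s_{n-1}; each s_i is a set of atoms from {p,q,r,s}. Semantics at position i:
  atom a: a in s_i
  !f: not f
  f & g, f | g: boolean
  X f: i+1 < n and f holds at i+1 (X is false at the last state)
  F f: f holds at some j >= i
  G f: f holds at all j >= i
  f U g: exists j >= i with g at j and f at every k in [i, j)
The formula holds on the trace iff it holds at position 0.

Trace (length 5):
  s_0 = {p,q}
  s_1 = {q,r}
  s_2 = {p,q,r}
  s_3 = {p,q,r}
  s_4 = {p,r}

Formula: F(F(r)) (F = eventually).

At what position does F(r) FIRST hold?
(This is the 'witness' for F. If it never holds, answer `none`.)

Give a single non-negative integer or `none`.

Answer: 0

Derivation:
s_0={p,q}: F(r)=True r=False
s_1={q,r}: F(r)=True r=True
s_2={p,q,r}: F(r)=True r=True
s_3={p,q,r}: F(r)=True r=True
s_4={p,r}: F(r)=True r=True
F(F(r)) holds; first witness at position 0.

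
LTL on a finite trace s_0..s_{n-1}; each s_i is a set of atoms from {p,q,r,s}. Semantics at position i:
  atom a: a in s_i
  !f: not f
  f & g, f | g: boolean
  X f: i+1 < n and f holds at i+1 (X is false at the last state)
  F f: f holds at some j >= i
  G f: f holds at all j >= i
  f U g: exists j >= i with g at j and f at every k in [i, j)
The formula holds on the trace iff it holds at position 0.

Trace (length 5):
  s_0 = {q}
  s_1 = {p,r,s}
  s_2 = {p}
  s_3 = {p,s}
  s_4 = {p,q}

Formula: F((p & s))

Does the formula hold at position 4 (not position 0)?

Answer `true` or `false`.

Answer: false

Derivation:
s_0={q}: F((p & s))=True (p & s)=False p=False s=False
s_1={p,r,s}: F((p & s))=True (p & s)=True p=True s=True
s_2={p}: F((p & s))=True (p & s)=False p=True s=False
s_3={p,s}: F((p & s))=True (p & s)=True p=True s=True
s_4={p,q}: F((p & s))=False (p & s)=False p=True s=False
Evaluating at position 4: result = False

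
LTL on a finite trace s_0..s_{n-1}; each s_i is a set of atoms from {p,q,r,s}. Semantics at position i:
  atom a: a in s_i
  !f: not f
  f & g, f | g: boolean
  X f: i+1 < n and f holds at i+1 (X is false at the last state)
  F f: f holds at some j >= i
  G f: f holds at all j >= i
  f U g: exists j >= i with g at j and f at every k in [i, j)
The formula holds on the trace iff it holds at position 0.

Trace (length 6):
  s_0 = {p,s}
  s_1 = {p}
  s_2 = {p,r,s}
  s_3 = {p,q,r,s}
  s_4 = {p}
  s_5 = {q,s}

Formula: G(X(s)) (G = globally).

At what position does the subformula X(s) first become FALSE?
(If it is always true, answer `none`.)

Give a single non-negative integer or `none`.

Answer: 0

Derivation:
s_0={p,s}: X(s)=False s=True
s_1={p}: X(s)=True s=False
s_2={p,r,s}: X(s)=True s=True
s_3={p,q,r,s}: X(s)=False s=True
s_4={p}: X(s)=True s=False
s_5={q,s}: X(s)=False s=True
G(X(s)) holds globally = False
First violation at position 0.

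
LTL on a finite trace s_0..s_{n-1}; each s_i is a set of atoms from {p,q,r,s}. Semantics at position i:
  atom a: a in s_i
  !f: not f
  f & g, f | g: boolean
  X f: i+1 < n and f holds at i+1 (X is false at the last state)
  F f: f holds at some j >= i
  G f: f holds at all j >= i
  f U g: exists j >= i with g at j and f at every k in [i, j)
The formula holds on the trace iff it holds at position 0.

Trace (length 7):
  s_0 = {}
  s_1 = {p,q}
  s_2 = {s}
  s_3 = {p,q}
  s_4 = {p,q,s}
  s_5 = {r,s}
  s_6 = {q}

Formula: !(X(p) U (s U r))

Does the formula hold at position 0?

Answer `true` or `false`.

s_0={}: !(X(p) U (s U r))=True (X(p) U (s U r))=False X(p)=True p=False (s U r)=False s=False r=False
s_1={p,q}: !(X(p) U (s U r))=True (X(p) U (s U r))=False X(p)=False p=True (s U r)=False s=False r=False
s_2={s}: !(X(p) U (s U r))=False (X(p) U (s U r))=True X(p)=True p=False (s U r)=False s=True r=False
s_3={p,q}: !(X(p) U (s U r))=False (X(p) U (s U r))=True X(p)=True p=True (s U r)=False s=False r=False
s_4={p,q,s}: !(X(p) U (s U r))=False (X(p) U (s U r))=True X(p)=False p=True (s U r)=True s=True r=False
s_5={r,s}: !(X(p) U (s U r))=False (X(p) U (s U r))=True X(p)=False p=False (s U r)=True s=True r=True
s_6={q}: !(X(p) U (s U r))=True (X(p) U (s U r))=False X(p)=False p=False (s U r)=False s=False r=False

Answer: true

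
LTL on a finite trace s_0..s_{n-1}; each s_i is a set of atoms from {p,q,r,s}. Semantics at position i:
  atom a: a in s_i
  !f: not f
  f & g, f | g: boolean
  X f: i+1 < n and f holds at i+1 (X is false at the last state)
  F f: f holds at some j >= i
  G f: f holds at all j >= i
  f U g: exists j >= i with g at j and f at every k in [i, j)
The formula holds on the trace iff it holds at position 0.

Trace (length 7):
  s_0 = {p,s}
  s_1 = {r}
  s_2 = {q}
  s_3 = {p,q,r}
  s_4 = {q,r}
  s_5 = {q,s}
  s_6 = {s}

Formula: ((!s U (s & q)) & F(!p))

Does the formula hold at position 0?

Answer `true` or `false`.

s_0={p,s}: ((!s U (s & q)) & F(!p))=False (!s U (s & q))=False !s=False s=True (s & q)=False q=False F(!p)=True !p=False p=True
s_1={r}: ((!s U (s & q)) & F(!p))=True (!s U (s & q))=True !s=True s=False (s & q)=False q=False F(!p)=True !p=True p=False
s_2={q}: ((!s U (s & q)) & F(!p))=True (!s U (s & q))=True !s=True s=False (s & q)=False q=True F(!p)=True !p=True p=False
s_3={p,q,r}: ((!s U (s & q)) & F(!p))=True (!s U (s & q))=True !s=True s=False (s & q)=False q=True F(!p)=True !p=False p=True
s_4={q,r}: ((!s U (s & q)) & F(!p))=True (!s U (s & q))=True !s=True s=False (s & q)=False q=True F(!p)=True !p=True p=False
s_5={q,s}: ((!s U (s & q)) & F(!p))=True (!s U (s & q))=True !s=False s=True (s & q)=True q=True F(!p)=True !p=True p=False
s_6={s}: ((!s U (s & q)) & F(!p))=False (!s U (s & q))=False !s=False s=True (s & q)=False q=False F(!p)=True !p=True p=False

Answer: false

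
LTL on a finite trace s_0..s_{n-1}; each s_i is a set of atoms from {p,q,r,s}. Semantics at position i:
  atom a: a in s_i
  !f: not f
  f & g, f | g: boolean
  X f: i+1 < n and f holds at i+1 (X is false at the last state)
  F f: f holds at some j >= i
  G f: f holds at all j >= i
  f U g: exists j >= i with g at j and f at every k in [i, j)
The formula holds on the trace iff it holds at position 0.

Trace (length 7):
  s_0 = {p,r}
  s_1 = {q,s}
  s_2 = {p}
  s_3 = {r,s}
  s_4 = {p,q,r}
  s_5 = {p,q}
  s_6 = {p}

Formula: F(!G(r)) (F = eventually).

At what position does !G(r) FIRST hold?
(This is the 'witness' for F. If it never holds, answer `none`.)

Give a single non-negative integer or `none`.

Answer: 0

Derivation:
s_0={p,r}: !G(r)=True G(r)=False r=True
s_1={q,s}: !G(r)=True G(r)=False r=False
s_2={p}: !G(r)=True G(r)=False r=False
s_3={r,s}: !G(r)=True G(r)=False r=True
s_4={p,q,r}: !G(r)=True G(r)=False r=True
s_5={p,q}: !G(r)=True G(r)=False r=False
s_6={p}: !G(r)=True G(r)=False r=False
F(!G(r)) holds; first witness at position 0.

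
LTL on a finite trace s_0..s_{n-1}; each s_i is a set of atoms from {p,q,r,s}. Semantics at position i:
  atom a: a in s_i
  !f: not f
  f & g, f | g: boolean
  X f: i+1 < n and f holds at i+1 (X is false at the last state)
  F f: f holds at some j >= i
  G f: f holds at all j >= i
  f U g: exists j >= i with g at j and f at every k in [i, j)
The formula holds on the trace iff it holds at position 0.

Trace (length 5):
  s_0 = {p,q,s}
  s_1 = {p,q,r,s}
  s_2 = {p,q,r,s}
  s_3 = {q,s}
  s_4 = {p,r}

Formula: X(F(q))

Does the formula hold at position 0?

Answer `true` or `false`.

Answer: true

Derivation:
s_0={p,q,s}: X(F(q))=True F(q)=True q=True
s_1={p,q,r,s}: X(F(q))=True F(q)=True q=True
s_2={p,q,r,s}: X(F(q))=True F(q)=True q=True
s_3={q,s}: X(F(q))=False F(q)=True q=True
s_4={p,r}: X(F(q))=False F(q)=False q=False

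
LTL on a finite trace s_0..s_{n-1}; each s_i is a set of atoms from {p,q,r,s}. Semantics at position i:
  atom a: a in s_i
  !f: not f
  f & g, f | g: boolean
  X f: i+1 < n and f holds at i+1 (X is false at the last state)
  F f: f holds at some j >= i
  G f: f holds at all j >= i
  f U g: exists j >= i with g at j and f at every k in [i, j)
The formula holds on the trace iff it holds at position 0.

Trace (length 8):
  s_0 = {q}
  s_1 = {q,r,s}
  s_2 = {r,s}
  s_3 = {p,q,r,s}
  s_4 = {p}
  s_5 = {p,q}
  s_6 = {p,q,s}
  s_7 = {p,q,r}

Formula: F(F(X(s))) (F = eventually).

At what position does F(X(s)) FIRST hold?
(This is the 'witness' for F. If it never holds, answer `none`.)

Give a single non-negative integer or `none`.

Answer: 0

Derivation:
s_0={q}: F(X(s))=True X(s)=True s=False
s_1={q,r,s}: F(X(s))=True X(s)=True s=True
s_2={r,s}: F(X(s))=True X(s)=True s=True
s_3={p,q,r,s}: F(X(s))=True X(s)=False s=True
s_4={p}: F(X(s))=True X(s)=False s=False
s_5={p,q}: F(X(s))=True X(s)=True s=False
s_6={p,q,s}: F(X(s))=False X(s)=False s=True
s_7={p,q,r}: F(X(s))=False X(s)=False s=False
F(F(X(s))) holds; first witness at position 0.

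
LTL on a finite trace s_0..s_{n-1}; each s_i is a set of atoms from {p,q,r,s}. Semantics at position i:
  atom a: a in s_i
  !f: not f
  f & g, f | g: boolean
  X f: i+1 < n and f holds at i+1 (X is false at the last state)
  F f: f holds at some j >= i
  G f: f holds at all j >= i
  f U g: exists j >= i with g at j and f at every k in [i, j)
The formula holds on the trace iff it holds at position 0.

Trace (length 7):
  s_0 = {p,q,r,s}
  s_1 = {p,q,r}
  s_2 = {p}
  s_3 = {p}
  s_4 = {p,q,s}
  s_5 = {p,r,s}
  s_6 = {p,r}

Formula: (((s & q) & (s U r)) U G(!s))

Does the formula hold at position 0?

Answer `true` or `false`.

s_0={p,q,r,s}: (((s & q) & (s U r)) U G(!s))=False ((s & q) & (s U r))=True (s & q)=True s=True q=True (s U r)=True r=True G(!s)=False !s=False
s_1={p,q,r}: (((s & q) & (s U r)) U G(!s))=False ((s & q) & (s U r))=False (s & q)=False s=False q=True (s U r)=True r=True G(!s)=False !s=True
s_2={p}: (((s & q) & (s U r)) U G(!s))=False ((s & q) & (s U r))=False (s & q)=False s=False q=False (s U r)=False r=False G(!s)=False !s=True
s_3={p}: (((s & q) & (s U r)) U G(!s))=False ((s & q) & (s U r))=False (s & q)=False s=False q=False (s U r)=False r=False G(!s)=False !s=True
s_4={p,q,s}: (((s & q) & (s U r)) U G(!s))=False ((s & q) & (s U r))=True (s & q)=True s=True q=True (s U r)=True r=False G(!s)=False !s=False
s_5={p,r,s}: (((s & q) & (s U r)) U G(!s))=False ((s & q) & (s U r))=False (s & q)=False s=True q=False (s U r)=True r=True G(!s)=False !s=False
s_6={p,r}: (((s & q) & (s U r)) U G(!s))=True ((s & q) & (s U r))=False (s & q)=False s=False q=False (s U r)=True r=True G(!s)=True !s=True

Answer: false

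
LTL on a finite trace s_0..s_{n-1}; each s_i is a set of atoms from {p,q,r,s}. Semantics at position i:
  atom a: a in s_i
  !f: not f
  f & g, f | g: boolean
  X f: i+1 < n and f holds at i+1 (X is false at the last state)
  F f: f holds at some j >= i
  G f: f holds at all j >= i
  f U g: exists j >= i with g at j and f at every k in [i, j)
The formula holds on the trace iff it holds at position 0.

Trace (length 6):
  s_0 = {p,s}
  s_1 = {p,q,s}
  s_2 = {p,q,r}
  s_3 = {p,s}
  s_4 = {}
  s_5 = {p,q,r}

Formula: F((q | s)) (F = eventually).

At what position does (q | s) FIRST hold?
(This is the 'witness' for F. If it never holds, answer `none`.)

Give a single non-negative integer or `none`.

s_0={p,s}: (q | s)=True q=False s=True
s_1={p,q,s}: (q | s)=True q=True s=True
s_2={p,q,r}: (q | s)=True q=True s=False
s_3={p,s}: (q | s)=True q=False s=True
s_4={}: (q | s)=False q=False s=False
s_5={p,q,r}: (q | s)=True q=True s=False
F((q | s)) holds; first witness at position 0.

Answer: 0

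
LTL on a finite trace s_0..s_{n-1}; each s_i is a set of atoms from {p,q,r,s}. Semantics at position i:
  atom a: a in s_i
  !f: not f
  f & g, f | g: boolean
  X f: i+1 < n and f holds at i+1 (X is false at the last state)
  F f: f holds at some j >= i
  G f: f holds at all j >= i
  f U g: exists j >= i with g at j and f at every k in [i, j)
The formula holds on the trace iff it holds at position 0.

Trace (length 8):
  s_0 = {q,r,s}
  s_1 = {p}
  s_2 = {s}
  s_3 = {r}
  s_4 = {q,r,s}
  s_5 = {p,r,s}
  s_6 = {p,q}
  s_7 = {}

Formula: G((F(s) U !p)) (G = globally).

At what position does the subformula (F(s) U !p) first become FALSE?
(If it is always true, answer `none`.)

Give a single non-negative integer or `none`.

s_0={q,r,s}: (F(s) U !p)=True F(s)=True s=True !p=True p=False
s_1={p}: (F(s) U !p)=True F(s)=True s=False !p=False p=True
s_2={s}: (F(s) U !p)=True F(s)=True s=True !p=True p=False
s_3={r}: (F(s) U !p)=True F(s)=True s=False !p=True p=False
s_4={q,r,s}: (F(s) U !p)=True F(s)=True s=True !p=True p=False
s_5={p,r,s}: (F(s) U !p)=False F(s)=True s=True !p=False p=True
s_6={p,q}: (F(s) U !p)=False F(s)=False s=False !p=False p=True
s_7={}: (F(s) U !p)=True F(s)=False s=False !p=True p=False
G((F(s) U !p)) holds globally = False
First violation at position 5.

Answer: 5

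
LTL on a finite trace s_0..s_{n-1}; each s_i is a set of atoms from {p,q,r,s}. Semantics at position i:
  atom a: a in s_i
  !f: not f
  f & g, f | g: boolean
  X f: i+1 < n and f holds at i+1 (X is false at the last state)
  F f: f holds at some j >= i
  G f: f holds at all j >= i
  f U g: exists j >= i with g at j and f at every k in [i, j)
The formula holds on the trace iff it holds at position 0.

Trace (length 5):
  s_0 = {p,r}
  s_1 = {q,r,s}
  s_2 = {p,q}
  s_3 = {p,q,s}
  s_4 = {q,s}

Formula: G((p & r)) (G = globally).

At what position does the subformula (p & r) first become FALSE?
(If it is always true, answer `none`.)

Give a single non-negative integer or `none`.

Answer: 1

Derivation:
s_0={p,r}: (p & r)=True p=True r=True
s_1={q,r,s}: (p & r)=False p=False r=True
s_2={p,q}: (p & r)=False p=True r=False
s_3={p,q,s}: (p & r)=False p=True r=False
s_4={q,s}: (p & r)=False p=False r=False
G((p & r)) holds globally = False
First violation at position 1.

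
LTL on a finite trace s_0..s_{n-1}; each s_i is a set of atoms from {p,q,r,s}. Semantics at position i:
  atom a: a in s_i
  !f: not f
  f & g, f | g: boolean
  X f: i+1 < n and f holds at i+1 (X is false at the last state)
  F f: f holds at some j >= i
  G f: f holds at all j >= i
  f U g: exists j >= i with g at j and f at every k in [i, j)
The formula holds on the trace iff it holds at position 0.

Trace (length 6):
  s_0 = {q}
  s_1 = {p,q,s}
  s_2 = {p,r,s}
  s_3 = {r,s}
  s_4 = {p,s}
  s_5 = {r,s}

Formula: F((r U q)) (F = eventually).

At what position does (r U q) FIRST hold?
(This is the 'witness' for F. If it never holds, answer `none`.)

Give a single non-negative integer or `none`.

s_0={q}: (r U q)=True r=False q=True
s_1={p,q,s}: (r U q)=True r=False q=True
s_2={p,r,s}: (r U q)=False r=True q=False
s_3={r,s}: (r U q)=False r=True q=False
s_4={p,s}: (r U q)=False r=False q=False
s_5={r,s}: (r U q)=False r=True q=False
F((r U q)) holds; first witness at position 0.

Answer: 0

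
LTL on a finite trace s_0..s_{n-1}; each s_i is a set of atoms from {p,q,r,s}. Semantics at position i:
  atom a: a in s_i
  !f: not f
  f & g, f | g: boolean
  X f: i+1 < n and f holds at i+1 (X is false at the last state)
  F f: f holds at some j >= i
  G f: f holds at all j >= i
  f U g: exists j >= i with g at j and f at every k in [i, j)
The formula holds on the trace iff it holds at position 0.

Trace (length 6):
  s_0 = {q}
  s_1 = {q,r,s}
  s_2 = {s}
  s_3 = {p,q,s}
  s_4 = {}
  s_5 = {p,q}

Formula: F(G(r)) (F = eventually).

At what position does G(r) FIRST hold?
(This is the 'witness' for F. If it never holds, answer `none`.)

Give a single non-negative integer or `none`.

Answer: none

Derivation:
s_0={q}: G(r)=False r=False
s_1={q,r,s}: G(r)=False r=True
s_2={s}: G(r)=False r=False
s_3={p,q,s}: G(r)=False r=False
s_4={}: G(r)=False r=False
s_5={p,q}: G(r)=False r=False
F(G(r)) does not hold (no witness exists).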